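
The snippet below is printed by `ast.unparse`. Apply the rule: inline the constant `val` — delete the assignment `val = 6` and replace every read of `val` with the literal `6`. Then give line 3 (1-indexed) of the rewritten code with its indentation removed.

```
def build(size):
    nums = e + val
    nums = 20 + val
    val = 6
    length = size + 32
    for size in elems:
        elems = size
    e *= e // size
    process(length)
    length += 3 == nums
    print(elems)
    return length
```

Transformed code:
def build(size):
    nums = e + 6
    nums = 20 + 6
    length = size + 32
    for size in elems:
        elems = size
    e *= e // size
    process(length)
    length += 3 == nums
    print(elems)
    return length

nums = 20 + 6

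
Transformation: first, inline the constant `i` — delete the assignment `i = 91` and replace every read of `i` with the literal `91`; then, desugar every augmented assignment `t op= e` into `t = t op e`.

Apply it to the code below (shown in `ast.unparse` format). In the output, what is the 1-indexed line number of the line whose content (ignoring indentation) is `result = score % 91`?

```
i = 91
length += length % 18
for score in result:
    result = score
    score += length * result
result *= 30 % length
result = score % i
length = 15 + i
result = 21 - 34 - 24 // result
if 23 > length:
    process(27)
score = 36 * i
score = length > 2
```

Transformed code:
length = length + length % 18
for score in result:
    result = score
    score = score + length * result
result = result * (30 % length)
result = score % 91
length = 15 + 91
result = 21 - 34 - 24 // result
if 23 > length:
    process(27)
score = 36 * 91
score = length > 2

6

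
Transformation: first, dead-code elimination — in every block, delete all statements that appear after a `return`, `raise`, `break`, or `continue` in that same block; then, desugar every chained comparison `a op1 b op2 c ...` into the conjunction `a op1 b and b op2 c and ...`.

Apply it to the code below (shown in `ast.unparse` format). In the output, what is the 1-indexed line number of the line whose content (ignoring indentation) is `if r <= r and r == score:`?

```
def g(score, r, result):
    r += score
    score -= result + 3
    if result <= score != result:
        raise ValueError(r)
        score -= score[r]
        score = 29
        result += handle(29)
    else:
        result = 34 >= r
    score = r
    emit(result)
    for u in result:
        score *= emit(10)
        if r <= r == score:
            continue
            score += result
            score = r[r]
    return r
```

Transformed code:
def g(score, r, result):
    r += score
    score -= result + 3
    if result <= score and score != result:
        raise ValueError(r)
    else:
        result = 34 >= r
    score = r
    emit(result)
    for u in result:
        score *= emit(10)
        if r <= r and r == score:
            continue
    return r

12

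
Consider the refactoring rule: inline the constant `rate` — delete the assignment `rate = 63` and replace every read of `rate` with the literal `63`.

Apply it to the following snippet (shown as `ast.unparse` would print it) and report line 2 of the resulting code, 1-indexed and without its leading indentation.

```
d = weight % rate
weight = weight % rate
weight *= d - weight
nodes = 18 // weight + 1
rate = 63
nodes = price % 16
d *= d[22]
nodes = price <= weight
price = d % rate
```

weight = weight % 63

Transformed code:
d = weight % 63
weight = weight % 63
weight *= d - weight
nodes = 18 // weight + 1
nodes = price % 16
d *= d[22]
nodes = price <= weight
price = d % 63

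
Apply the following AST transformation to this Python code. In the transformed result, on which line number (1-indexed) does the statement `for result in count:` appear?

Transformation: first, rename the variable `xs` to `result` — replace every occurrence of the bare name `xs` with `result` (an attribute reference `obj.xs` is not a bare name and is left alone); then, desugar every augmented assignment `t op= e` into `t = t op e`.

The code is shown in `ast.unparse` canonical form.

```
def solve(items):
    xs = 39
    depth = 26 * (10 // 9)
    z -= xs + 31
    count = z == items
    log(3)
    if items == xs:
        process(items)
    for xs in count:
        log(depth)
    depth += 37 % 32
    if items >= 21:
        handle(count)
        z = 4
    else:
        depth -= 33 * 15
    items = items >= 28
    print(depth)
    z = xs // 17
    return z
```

Transformed code:
def solve(items):
    result = 39
    depth = 26 * (10 // 9)
    z = z - (result + 31)
    count = z == items
    log(3)
    if items == result:
        process(items)
    for result in count:
        log(depth)
    depth = depth + 37 % 32
    if items >= 21:
        handle(count)
        z = 4
    else:
        depth = depth - 33 * 15
    items = items >= 28
    print(depth)
    z = result // 17
    return z

9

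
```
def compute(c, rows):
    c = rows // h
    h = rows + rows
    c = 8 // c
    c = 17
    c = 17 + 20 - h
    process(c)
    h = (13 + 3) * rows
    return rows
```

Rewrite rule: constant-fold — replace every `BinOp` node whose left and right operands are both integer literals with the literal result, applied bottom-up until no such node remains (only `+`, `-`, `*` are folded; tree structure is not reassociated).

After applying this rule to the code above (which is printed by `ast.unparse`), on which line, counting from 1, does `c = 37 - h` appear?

6

Transformed code:
def compute(c, rows):
    c = rows // h
    h = rows + rows
    c = 8 // c
    c = 17
    c = 37 - h
    process(c)
    h = 16 * rows
    return rows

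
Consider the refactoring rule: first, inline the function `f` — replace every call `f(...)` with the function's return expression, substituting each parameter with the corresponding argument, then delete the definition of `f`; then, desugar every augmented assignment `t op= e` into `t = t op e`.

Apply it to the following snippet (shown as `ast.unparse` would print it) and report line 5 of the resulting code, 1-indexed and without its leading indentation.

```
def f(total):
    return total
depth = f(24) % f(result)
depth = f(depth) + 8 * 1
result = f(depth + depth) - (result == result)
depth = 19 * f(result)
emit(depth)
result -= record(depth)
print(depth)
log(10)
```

Transformed code:
depth = 24 % result
depth = depth + 8 * 1
result = depth + depth - (result == result)
depth = 19 * result
emit(depth)
result = result - record(depth)
print(depth)
log(10)

emit(depth)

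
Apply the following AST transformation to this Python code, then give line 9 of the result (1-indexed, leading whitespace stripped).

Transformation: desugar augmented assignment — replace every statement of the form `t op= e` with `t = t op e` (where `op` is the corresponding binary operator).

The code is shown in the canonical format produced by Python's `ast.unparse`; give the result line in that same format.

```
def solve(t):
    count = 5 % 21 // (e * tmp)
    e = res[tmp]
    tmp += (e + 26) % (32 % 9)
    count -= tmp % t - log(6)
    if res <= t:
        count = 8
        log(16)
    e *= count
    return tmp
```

e = e * count

Transformed code:
def solve(t):
    count = 5 % 21 // (e * tmp)
    e = res[tmp]
    tmp = tmp + (e + 26) % (32 % 9)
    count = count - (tmp % t - log(6))
    if res <= t:
        count = 8
        log(16)
    e = e * count
    return tmp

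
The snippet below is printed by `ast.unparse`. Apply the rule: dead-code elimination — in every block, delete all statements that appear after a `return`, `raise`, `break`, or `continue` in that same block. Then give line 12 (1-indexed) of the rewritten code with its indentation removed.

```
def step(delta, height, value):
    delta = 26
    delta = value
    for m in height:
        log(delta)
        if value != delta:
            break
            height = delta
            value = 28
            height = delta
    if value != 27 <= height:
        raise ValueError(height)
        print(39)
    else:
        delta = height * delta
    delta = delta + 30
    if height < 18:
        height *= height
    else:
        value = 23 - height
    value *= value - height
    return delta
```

Transformed code:
def step(delta, height, value):
    delta = 26
    delta = value
    for m in height:
        log(delta)
        if value != delta:
            break
    if value != 27 <= height:
        raise ValueError(height)
    else:
        delta = height * delta
    delta = delta + 30
    if height < 18:
        height *= height
    else:
        value = 23 - height
    value *= value - height
    return delta

delta = delta + 30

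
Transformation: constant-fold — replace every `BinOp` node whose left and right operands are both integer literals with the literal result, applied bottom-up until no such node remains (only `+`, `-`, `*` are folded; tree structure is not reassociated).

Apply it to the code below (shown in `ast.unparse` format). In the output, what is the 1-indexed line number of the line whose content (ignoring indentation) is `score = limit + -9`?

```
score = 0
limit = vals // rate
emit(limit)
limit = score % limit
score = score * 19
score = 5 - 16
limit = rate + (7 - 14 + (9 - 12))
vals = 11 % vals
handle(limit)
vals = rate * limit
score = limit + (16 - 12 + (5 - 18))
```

Transformed code:
score = 0
limit = vals // rate
emit(limit)
limit = score % limit
score = score * 19
score = -11
limit = rate + -10
vals = 11 % vals
handle(limit)
vals = rate * limit
score = limit + -9

11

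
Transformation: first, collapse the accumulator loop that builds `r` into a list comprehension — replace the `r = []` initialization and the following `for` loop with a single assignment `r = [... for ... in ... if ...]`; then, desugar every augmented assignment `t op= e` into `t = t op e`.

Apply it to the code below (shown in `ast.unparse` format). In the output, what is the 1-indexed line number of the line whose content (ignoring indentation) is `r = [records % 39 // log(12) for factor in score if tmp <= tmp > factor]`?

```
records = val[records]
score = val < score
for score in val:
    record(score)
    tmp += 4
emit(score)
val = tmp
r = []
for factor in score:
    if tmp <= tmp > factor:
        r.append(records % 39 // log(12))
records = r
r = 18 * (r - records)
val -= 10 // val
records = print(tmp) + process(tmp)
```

Transformed code:
records = val[records]
score = val < score
for score in val:
    record(score)
    tmp = tmp + 4
emit(score)
val = tmp
r = [records % 39 // log(12) for factor in score if tmp <= tmp > factor]
records = r
r = 18 * (r - records)
val = val - 10 // val
records = print(tmp) + process(tmp)

8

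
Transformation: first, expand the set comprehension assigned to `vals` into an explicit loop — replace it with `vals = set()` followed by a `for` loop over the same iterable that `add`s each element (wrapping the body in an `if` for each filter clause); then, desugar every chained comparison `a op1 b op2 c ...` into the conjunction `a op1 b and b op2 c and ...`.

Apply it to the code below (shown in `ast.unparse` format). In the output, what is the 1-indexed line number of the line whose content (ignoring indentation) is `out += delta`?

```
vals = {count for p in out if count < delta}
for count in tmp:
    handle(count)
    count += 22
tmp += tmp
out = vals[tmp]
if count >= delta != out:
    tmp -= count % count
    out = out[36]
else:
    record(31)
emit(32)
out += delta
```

Transformed code:
vals = set()
for p in out:
    if count < delta:
        vals.add(count)
for count in tmp:
    handle(count)
    count += 22
tmp += tmp
out = vals[tmp]
if count >= delta and delta != out:
    tmp -= count % count
    out = out[36]
else:
    record(31)
emit(32)
out += delta

16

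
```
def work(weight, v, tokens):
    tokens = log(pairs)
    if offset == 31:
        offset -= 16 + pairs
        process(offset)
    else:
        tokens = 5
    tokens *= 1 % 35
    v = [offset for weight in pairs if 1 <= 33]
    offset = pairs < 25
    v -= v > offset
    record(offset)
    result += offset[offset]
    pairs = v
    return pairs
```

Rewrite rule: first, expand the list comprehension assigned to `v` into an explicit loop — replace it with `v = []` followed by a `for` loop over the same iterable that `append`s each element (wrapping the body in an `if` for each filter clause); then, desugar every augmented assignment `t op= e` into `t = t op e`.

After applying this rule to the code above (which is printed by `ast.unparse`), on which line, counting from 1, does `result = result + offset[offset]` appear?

16

Transformed code:
def work(weight, v, tokens):
    tokens = log(pairs)
    if offset == 31:
        offset = offset - (16 + pairs)
        process(offset)
    else:
        tokens = 5
    tokens = tokens * (1 % 35)
    v = []
    for weight in pairs:
        if 1 <= 33:
            v.append(offset)
    offset = pairs < 25
    v = v - (v > offset)
    record(offset)
    result = result + offset[offset]
    pairs = v
    return pairs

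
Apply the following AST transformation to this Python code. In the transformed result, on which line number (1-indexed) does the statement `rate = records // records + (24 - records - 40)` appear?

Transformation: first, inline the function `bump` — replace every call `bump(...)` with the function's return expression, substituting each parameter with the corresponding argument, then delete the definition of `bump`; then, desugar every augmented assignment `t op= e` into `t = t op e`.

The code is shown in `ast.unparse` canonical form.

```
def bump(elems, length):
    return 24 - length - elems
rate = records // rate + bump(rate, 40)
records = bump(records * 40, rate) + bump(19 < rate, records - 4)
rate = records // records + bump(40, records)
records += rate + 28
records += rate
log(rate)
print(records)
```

3

Transformed code:
rate = records // rate + (24 - 40 - rate)
records = 24 - rate - records * 40 + (24 - (records - 4) - (19 < rate))
rate = records // records + (24 - records - 40)
records = records + (rate + 28)
records = records + rate
log(rate)
print(records)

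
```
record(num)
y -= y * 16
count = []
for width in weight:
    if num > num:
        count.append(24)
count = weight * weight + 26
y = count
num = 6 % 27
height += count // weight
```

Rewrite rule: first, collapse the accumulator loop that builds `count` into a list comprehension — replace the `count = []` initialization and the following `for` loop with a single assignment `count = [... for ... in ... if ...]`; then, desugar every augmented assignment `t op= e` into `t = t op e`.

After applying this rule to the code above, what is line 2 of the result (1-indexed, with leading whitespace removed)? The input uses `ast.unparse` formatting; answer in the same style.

Transformed code:
record(num)
y = y - y * 16
count = [24 for width in weight if num > num]
count = weight * weight + 26
y = count
num = 6 % 27
height = height + count // weight

y = y - y * 16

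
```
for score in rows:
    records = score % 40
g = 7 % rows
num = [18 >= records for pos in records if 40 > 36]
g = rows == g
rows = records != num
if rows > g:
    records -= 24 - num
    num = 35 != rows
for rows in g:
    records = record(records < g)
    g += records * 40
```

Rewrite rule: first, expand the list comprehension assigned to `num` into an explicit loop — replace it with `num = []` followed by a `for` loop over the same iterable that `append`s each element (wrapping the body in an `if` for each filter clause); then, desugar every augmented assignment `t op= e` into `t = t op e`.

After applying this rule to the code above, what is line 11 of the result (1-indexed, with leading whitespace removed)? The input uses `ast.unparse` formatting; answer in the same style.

records = records - (24 - num)

Transformed code:
for score in rows:
    records = score % 40
g = 7 % rows
num = []
for pos in records:
    if 40 > 36:
        num.append(18 >= records)
g = rows == g
rows = records != num
if rows > g:
    records = records - (24 - num)
    num = 35 != rows
for rows in g:
    records = record(records < g)
    g = g + records * 40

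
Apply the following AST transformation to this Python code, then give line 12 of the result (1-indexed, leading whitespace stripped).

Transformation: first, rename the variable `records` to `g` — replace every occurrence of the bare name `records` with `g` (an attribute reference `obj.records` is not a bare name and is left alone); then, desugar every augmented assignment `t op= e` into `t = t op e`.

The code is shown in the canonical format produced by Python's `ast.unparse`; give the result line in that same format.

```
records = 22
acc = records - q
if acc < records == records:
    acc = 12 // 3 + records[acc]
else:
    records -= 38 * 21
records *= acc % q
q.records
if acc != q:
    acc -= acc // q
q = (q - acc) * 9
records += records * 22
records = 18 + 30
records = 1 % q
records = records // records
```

Transformed code:
g = 22
acc = g - q
if acc < g == g:
    acc = 12 // 3 + g[acc]
else:
    g = g - 38 * 21
g = g * (acc % q)
q.records
if acc != q:
    acc = acc - acc // q
q = (q - acc) * 9
g = g + g * 22
g = 18 + 30
g = 1 % q
g = g // g

g = g + g * 22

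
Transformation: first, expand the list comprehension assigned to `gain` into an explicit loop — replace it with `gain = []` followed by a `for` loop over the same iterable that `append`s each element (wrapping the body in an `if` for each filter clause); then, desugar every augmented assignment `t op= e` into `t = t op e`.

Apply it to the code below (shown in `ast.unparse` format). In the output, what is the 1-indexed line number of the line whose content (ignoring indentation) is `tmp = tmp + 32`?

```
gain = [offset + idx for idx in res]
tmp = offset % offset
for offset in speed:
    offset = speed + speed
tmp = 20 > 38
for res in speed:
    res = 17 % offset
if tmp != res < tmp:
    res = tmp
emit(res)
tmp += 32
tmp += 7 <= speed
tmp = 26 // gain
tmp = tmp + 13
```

Transformed code:
gain = []
for idx in res:
    gain.append(offset + idx)
tmp = offset % offset
for offset in speed:
    offset = speed + speed
tmp = 20 > 38
for res in speed:
    res = 17 % offset
if tmp != res < tmp:
    res = tmp
emit(res)
tmp = tmp + 32
tmp = tmp + (7 <= speed)
tmp = 26 // gain
tmp = tmp + 13

13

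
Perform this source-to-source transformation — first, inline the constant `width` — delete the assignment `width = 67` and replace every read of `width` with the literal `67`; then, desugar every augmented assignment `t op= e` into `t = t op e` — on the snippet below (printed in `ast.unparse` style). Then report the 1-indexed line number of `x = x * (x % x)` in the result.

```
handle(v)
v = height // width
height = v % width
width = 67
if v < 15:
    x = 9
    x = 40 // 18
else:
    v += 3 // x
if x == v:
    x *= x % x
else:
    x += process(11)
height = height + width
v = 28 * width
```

10

Transformed code:
handle(v)
v = height // 67
height = v % 67
if v < 15:
    x = 9
    x = 40 // 18
else:
    v = v + 3 // x
if x == v:
    x = x * (x % x)
else:
    x = x + process(11)
height = height + 67
v = 28 * 67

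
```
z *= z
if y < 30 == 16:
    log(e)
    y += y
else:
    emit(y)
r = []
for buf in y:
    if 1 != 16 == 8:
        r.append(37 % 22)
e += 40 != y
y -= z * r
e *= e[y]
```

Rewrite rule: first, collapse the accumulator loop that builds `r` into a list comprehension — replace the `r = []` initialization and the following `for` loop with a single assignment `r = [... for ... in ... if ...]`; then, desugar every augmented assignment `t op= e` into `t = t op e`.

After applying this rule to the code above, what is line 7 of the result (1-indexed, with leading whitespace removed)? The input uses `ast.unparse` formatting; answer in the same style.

Transformed code:
z = z * z
if y < 30 == 16:
    log(e)
    y = y + y
else:
    emit(y)
r = [37 % 22 for buf in y if 1 != 16 == 8]
e = e + (40 != y)
y = y - z * r
e = e * e[y]

r = [37 % 22 for buf in y if 1 != 16 == 8]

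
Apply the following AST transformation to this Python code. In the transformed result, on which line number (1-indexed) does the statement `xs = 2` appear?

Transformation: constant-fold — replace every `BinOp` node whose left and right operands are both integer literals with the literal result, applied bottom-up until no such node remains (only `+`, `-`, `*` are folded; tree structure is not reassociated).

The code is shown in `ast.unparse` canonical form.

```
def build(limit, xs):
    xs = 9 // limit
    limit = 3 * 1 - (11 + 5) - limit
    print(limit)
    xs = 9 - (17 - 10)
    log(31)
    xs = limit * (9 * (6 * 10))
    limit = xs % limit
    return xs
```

Transformed code:
def build(limit, xs):
    xs = 9 // limit
    limit = -13 - limit
    print(limit)
    xs = 2
    log(31)
    xs = limit * 540
    limit = xs % limit
    return xs

5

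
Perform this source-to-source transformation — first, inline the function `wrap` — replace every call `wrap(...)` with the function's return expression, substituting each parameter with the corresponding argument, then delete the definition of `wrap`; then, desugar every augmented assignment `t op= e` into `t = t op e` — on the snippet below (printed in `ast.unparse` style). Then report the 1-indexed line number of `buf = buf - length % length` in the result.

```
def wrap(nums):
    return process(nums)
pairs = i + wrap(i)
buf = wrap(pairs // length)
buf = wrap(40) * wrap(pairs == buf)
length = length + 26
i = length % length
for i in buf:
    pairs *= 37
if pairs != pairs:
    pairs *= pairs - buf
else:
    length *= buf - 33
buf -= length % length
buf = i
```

Transformed code:
pairs = i + process(i)
buf = process(pairs // length)
buf = process(40) * process(pairs == buf)
length = length + 26
i = length % length
for i in buf:
    pairs = pairs * 37
if pairs != pairs:
    pairs = pairs * (pairs - buf)
else:
    length = length * (buf - 33)
buf = buf - length % length
buf = i

12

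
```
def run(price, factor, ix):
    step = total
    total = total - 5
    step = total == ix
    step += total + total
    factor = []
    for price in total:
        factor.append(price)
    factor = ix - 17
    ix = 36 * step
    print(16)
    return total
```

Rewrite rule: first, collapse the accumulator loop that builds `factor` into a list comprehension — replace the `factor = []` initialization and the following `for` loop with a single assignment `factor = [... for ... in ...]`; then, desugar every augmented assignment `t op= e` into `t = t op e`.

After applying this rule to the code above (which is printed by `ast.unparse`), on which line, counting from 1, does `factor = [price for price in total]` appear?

Transformed code:
def run(price, factor, ix):
    step = total
    total = total - 5
    step = total == ix
    step = step + (total + total)
    factor = [price for price in total]
    factor = ix - 17
    ix = 36 * step
    print(16)
    return total

6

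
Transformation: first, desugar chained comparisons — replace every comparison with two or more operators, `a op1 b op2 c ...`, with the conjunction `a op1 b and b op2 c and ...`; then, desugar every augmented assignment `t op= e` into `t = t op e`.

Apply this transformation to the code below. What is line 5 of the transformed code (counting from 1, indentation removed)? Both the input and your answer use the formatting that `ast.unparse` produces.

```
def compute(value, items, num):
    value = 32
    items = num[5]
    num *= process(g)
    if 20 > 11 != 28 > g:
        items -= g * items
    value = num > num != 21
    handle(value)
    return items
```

Transformed code:
def compute(value, items, num):
    value = 32
    items = num[5]
    num = num * process(g)
    if 20 > 11 and 11 != 28 and (28 > g):
        items = items - g * items
    value = num > num and num != 21
    handle(value)
    return items

if 20 > 11 and 11 != 28 and (28 > g):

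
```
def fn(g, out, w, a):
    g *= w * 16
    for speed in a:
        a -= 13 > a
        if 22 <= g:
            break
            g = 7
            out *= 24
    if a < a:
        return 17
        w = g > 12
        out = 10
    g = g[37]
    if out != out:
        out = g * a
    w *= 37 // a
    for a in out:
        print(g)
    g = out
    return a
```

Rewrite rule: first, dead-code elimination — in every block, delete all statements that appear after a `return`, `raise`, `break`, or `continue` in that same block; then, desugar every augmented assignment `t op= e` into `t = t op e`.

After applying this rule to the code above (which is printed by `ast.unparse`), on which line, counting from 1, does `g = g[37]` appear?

Transformed code:
def fn(g, out, w, a):
    g = g * (w * 16)
    for speed in a:
        a = a - (13 > a)
        if 22 <= g:
            break
    if a < a:
        return 17
    g = g[37]
    if out != out:
        out = g * a
    w = w * (37 // a)
    for a in out:
        print(g)
    g = out
    return a

9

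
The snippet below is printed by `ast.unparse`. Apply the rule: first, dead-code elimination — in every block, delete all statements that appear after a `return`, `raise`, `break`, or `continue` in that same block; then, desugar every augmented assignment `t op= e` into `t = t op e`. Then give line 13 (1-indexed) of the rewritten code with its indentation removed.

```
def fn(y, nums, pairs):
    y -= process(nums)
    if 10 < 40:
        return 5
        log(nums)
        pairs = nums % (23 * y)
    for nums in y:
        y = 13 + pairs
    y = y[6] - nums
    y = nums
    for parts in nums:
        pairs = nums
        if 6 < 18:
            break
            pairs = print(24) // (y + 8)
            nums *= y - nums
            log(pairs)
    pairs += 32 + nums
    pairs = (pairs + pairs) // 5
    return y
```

Transformed code:
def fn(y, nums, pairs):
    y = y - process(nums)
    if 10 < 40:
        return 5
    for nums in y:
        y = 13 + pairs
    y = y[6] - nums
    y = nums
    for parts in nums:
        pairs = nums
        if 6 < 18:
            break
    pairs = pairs + (32 + nums)
    pairs = (pairs + pairs) // 5
    return y

pairs = pairs + (32 + nums)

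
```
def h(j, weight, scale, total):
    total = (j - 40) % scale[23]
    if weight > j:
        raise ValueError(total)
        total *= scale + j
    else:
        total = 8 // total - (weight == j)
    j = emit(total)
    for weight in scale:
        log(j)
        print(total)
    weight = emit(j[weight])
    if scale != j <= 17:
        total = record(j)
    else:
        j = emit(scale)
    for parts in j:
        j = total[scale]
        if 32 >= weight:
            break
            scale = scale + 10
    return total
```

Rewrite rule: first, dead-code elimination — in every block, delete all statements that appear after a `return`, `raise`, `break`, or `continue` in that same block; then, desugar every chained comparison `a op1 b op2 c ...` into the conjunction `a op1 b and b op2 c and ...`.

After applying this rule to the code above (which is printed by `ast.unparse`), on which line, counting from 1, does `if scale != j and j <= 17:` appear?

Transformed code:
def h(j, weight, scale, total):
    total = (j - 40) % scale[23]
    if weight > j:
        raise ValueError(total)
    else:
        total = 8 // total - (weight == j)
    j = emit(total)
    for weight in scale:
        log(j)
        print(total)
    weight = emit(j[weight])
    if scale != j and j <= 17:
        total = record(j)
    else:
        j = emit(scale)
    for parts in j:
        j = total[scale]
        if 32 >= weight:
            break
    return total

12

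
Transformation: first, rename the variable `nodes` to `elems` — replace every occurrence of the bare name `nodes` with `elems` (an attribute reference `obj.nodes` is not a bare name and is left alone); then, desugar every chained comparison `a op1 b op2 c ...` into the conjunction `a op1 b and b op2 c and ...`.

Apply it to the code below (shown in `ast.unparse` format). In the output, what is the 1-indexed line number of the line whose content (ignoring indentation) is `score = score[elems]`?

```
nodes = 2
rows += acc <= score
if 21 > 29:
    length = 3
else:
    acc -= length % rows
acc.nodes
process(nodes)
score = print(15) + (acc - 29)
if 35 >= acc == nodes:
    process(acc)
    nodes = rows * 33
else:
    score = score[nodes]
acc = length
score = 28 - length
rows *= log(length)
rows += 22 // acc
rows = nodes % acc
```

Transformed code:
elems = 2
rows += acc <= score
if 21 > 29:
    length = 3
else:
    acc -= length % rows
acc.nodes
process(elems)
score = print(15) + (acc - 29)
if 35 >= acc and acc == elems:
    process(acc)
    elems = rows * 33
else:
    score = score[elems]
acc = length
score = 28 - length
rows *= log(length)
rows += 22 // acc
rows = elems % acc

14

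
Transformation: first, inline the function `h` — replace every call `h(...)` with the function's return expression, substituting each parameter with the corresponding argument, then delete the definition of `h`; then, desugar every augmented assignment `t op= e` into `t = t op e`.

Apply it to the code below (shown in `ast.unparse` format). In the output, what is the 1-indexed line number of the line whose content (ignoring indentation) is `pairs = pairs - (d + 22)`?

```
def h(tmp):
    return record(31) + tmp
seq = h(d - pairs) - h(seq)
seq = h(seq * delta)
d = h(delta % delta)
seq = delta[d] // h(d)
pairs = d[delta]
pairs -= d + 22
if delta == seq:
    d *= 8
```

Transformed code:
seq = record(31) + (d - pairs) - (record(31) + seq)
seq = record(31) + seq * delta
d = record(31) + delta % delta
seq = delta[d] // (record(31) + d)
pairs = d[delta]
pairs = pairs - (d + 22)
if delta == seq:
    d = d * 8

6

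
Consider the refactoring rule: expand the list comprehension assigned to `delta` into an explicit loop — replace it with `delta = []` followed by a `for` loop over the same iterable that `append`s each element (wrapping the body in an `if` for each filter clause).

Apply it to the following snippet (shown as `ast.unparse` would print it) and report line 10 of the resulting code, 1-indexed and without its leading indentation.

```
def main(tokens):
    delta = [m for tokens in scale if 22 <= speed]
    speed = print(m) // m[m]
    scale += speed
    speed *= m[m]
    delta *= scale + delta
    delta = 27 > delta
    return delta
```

Transformed code:
def main(tokens):
    delta = []
    for tokens in scale:
        if 22 <= speed:
            delta.append(m)
    speed = print(m) // m[m]
    scale += speed
    speed *= m[m]
    delta *= scale + delta
    delta = 27 > delta
    return delta

delta = 27 > delta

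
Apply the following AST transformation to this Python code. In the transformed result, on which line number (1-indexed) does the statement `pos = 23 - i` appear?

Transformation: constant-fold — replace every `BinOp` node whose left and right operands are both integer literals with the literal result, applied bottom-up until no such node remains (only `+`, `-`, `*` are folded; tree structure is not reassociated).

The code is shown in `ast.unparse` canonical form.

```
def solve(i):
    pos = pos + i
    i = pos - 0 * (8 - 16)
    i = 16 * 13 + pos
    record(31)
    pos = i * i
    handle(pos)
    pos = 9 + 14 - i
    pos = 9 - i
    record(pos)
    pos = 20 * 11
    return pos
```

Transformed code:
def solve(i):
    pos = pos + i
    i = pos - 0
    i = 208 + pos
    record(31)
    pos = i * i
    handle(pos)
    pos = 23 - i
    pos = 9 - i
    record(pos)
    pos = 220
    return pos

8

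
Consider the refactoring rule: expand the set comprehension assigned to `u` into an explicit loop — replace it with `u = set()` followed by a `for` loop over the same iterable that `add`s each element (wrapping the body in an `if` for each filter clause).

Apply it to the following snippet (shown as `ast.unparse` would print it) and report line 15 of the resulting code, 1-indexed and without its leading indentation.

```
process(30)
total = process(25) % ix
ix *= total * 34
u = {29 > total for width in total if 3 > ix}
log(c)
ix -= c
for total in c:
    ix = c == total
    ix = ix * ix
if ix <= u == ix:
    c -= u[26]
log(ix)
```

Transformed code:
process(30)
total = process(25) % ix
ix *= total * 34
u = set()
for width in total:
    if 3 > ix:
        u.add(29 > total)
log(c)
ix -= c
for total in c:
    ix = c == total
    ix = ix * ix
if ix <= u == ix:
    c -= u[26]
log(ix)

log(ix)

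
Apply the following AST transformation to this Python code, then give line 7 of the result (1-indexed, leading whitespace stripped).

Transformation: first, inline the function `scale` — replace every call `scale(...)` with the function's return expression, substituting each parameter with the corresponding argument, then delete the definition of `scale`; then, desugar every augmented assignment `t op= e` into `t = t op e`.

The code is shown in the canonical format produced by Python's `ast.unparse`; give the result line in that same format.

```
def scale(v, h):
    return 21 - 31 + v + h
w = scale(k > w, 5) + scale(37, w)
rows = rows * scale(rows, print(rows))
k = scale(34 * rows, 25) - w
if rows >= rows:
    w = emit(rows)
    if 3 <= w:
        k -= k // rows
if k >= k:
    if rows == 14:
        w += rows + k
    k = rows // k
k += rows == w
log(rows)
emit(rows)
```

Transformed code:
w = 21 - 31 + (k > w) + 5 + (21 - 31 + 37 + w)
rows = rows * (21 - 31 + rows + print(rows))
k = 21 - 31 + 34 * rows + 25 - w
if rows >= rows:
    w = emit(rows)
    if 3 <= w:
        k = k - k // rows
if k >= k:
    if rows == 14:
        w = w + (rows + k)
    k = rows // k
k = k + (rows == w)
log(rows)
emit(rows)

k = k - k // rows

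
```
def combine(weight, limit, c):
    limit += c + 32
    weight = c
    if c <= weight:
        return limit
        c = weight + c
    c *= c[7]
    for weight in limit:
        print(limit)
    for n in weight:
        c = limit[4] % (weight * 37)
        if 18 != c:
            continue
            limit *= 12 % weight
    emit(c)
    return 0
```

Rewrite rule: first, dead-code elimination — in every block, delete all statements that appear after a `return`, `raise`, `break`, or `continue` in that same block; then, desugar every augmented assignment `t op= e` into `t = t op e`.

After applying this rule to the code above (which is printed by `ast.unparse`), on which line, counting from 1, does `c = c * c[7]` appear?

Transformed code:
def combine(weight, limit, c):
    limit = limit + (c + 32)
    weight = c
    if c <= weight:
        return limit
    c = c * c[7]
    for weight in limit:
        print(limit)
    for n in weight:
        c = limit[4] % (weight * 37)
        if 18 != c:
            continue
    emit(c)
    return 0

6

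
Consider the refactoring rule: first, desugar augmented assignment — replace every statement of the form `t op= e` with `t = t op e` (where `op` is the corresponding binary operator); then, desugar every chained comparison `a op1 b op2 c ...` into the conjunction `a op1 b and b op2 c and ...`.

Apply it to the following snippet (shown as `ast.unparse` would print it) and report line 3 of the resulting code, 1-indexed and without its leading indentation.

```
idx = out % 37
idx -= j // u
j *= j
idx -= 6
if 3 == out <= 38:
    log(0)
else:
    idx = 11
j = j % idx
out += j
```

j = j * j

Transformed code:
idx = out % 37
idx = idx - j // u
j = j * j
idx = idx - 6
if 3 == out and out <= 38:
    log(0)
else:
    idx = 11
j = j % idx
out = out + j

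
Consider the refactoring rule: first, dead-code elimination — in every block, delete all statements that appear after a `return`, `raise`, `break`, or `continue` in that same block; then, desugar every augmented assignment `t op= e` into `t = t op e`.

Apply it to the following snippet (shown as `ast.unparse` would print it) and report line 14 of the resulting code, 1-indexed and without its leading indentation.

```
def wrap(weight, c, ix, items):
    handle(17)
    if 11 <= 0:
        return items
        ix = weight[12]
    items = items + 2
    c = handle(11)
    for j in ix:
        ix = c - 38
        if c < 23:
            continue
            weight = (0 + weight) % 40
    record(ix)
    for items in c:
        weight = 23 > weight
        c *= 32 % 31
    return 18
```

c = c * (32 % 31)

Transformed code:
def wrap(weight, c, ix, items):
    handle(17)
    if 11 <= 0:
        return items
    items = items + 2
    c = handle(11)
    for j in ix:
        ix = c - 38
        if c < 23:
            continue
    record(ix)
    for items in c:
        weight = 23 > weight
        c = c * (32 % 31)
    return 18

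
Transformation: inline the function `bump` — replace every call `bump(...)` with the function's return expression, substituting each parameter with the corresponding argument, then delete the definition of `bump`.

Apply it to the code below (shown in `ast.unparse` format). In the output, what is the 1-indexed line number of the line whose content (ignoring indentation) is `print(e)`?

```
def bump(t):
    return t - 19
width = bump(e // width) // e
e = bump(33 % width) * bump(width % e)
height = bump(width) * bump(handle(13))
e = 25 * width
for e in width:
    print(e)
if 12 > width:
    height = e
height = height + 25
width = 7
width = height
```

6

Transformed code:
width = (e // width - 19) // e
e = (33 % width - 19) * (width % e - 19)
height = (width - 19) * (handle(13) - 19)
e = 25 * width
for e in width:
    print(e)
if 12 > width:
    height = e
height = height + 25
width = 7
width = height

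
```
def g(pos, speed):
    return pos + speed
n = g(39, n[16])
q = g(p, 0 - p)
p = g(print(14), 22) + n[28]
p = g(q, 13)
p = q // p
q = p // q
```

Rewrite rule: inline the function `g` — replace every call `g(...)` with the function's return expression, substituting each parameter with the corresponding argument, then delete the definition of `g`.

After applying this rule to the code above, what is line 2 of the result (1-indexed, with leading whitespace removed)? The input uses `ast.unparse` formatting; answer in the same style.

Transformed code:
n = 39 + n[16]
q = p + (0 - p)
p = print(14) + 22 + n[28]
p = q + 13
p = q // p
q = p // q

q = p + (0 - p)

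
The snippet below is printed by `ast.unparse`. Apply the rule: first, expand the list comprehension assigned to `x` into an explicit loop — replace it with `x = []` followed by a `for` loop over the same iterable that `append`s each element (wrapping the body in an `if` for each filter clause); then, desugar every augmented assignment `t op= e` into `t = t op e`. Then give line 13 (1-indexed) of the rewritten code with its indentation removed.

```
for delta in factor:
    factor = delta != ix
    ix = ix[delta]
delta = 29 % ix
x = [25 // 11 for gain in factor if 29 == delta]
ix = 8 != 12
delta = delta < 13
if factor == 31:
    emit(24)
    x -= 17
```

x = x - 17

Transformed code:
for delta in factor:
    factor = delta != ix
    ix = ix[delta]
delta = 29 % ix
x = []
for gain in factor:
    if 29 == delta:
        x.append(25 // 11)
ix = 8 != 12
delta = delta < 13
if factor == 31:
    emit(24)
    x = x - 17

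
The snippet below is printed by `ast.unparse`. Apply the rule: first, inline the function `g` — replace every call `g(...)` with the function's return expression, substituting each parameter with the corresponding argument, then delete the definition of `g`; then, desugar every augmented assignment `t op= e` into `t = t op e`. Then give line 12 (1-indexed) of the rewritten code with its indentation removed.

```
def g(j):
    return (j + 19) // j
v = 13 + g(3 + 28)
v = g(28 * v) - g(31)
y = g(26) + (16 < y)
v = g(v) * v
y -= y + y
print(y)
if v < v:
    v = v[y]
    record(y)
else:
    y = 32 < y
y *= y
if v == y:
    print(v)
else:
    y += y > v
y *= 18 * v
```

Transformed code:
v = 13 + (3 + 28 + 19) // (3 + 28)
v = (28 * v + 19) // (28 * v) - (31 + 19) // 31
y = (26 + 19) // 26 + (16 < y)
v = (v + 19) // v * v
y = y - (y + y)
print(y)
if v < v:
    v = v[y]
    record(y)
else:
    y = 32 < y
y = y * y
if v == y:
    print(v)
else:
    y = y + (y > v)
y = y * (18 * v)

y = y * y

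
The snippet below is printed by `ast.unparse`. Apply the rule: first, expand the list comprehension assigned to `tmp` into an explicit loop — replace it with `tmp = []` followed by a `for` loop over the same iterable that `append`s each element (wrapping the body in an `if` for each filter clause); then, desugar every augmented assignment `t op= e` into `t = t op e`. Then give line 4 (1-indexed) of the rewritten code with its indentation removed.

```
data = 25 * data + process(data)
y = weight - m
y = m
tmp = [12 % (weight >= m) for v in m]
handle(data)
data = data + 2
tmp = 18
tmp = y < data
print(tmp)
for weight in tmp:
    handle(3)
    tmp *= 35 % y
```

Transformed code:
data = 25 * data + process(data)
y = weight - m
y = m
tmp = []
for v in m:
    tmp.append(12 % (weight >= m))
handle(data)
data = data + 2
tmp = 18
tmp = y < data
print(tmp)
for weight in tmp:
    handle(3)
    tmp = tmp * (35 % y)

tmp = []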